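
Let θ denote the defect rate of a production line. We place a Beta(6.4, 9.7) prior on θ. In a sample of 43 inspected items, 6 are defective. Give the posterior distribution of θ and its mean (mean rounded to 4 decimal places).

Posterior: Beta(12.4, 46.7); mean ≈ 0.2098

The binomial likelihood is conjugate to the Beta prior: with 6 successes and 37 failures, the posterior is Beta(6.4+6, 9.7+37) = Beta(12.4, 46.7).
E[θ | data] = 12.4/(12.4+46.7) = 0.2098.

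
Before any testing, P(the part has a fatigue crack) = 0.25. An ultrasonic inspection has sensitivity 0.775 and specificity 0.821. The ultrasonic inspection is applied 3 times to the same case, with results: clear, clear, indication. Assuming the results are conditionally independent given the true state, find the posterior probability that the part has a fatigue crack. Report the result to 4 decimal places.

With H the event that the part has a fatigue crack, the joint likelihood of the observed sequence is P(data|H) = 0.225·0.225·0.775 = 0.039234 and P(data|¬H) = 0.821·0.821·0.179 = 0.12065.
Bayes: P(H|data) = 0.25·0.039234 / (0.25·0.039234 + 0.75·0.12065) = 0.0098086/0.10030 = 0.0978.

Posterior P(H) ≈ 0.0978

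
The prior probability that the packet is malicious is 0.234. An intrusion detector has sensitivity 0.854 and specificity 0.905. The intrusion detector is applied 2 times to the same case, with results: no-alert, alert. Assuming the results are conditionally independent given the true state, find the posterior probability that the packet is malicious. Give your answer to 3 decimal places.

Posterior P(H) ≈ 0.307

Let H be the event that the packet is malicious; start with P(H) = 0.234. P('alert'|H) = 0.854, P('alert'|¬H) = 0.095.
Update on result 1 ('no-alert'): P(H) ← 0.146·0.2340 / (0.146·0.2340 + 0.905·0.7660) = 0.034164/0.72739 = 0.0470.
Update on result 2 ('alert'): P(H) ← 0.854·0.0470 / (0.854·0.0470 + 0.095·0.9530) = 0.040110/0.13065 = 0.3070.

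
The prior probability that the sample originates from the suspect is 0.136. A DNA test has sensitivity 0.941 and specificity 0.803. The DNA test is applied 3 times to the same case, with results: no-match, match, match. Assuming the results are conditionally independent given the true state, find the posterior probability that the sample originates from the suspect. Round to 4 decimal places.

Let H be the event that the sample originates from the suspect; start with P(H) = 0.136. P('match'|H) = 0.941, P('match'|¬H) = 0.197.
Update on result 1 ('no-match'): P(H) ← 0.059·0.1360 / (0.059·0.1360 + 0.803·0.8640) = 0.0080240/0.70182 = 0.0114.
Update on result 2 ('match'): P(H) ← 0.941·0.0114 / (0.941·0.0114 + 0.197·0.9886) = 0.010759/0.20551 = 0.0524.
Update on result 3 ('match'): P(H) ← 0.941·0.0524 / (0.941·0.0524 + 0.197·0.9476) = 0.049263/0.23595 = 0.2088.

Posterior P(H) ≈ 0.2088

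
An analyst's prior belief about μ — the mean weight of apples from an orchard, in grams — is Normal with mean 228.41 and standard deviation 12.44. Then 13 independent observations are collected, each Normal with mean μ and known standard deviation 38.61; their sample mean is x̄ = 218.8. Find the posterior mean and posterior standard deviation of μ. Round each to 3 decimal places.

Posterior mean ≈ 222.890; posterior SD ≈ 8.116

Prior precision 1/τ₀² = 1/12.44² = 0.00646189; data precision n/σ² = 13/38.61² = 0.00872055.
Posterior precision = 0.00646189 + 0.00872055 = 0.0151824, giving posterior SD = 1/√0.0151824 = 8.116.
Posterior mean = (0.00646189·228.41 + 0.00872055·218.8) / 0.0151824 = 222.890.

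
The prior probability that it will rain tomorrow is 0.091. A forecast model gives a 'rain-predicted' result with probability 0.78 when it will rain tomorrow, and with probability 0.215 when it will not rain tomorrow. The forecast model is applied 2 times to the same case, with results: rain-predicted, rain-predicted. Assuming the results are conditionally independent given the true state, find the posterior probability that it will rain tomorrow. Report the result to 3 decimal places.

Let H be the event that it will rain tomorrow; start with P(H) = 0.091. P('rain-predicted'|H) = 0.78, P('rain-predicted'|¬H) = 0.215.
Update on result 1 ('rain-predicted'): P(H) ← 0.78·0.0910 / (0.78·0.0910 + 0.215·0.9090) = 0.070980/0.26642 = 0.2664.
Update on result 2 ('rain-predicted'): P(H) ← 0.78·0.2664 / (0.78·0.2664 + 0.215·0.7336) = 0.20781/0.36553 = 0.5685.

Posterior P(H) ≈ 0.569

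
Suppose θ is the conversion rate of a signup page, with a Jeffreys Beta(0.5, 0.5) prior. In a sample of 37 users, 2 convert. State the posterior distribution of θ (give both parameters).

The binomial likelihood is conjugate to the Beta prior: with 2 successes and 35 failures, the posterior is Beta(0.5+2, 0.5+35) = Beta(2.5, 35.5).

Posterior: Beta(2.5, 35.5)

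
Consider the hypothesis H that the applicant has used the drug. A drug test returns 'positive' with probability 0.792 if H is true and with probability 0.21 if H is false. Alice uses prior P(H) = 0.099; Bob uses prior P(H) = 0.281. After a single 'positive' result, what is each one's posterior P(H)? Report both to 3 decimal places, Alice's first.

Alice: 0.293; Bob: 0.596

P('+'|H) = 0.792, P('+'|¬H) = 0.21.
Alice: numerator 0.792·0.099 = 0.078408; evidence = 0.078408+0.21·0.901 = 0.26762; posterior = 0.293.
Bob: numerator 0.792·0.281 = 0.22255; evidence = 0.22255+0.21·0.719 = 0.37354; posterior = 0.596.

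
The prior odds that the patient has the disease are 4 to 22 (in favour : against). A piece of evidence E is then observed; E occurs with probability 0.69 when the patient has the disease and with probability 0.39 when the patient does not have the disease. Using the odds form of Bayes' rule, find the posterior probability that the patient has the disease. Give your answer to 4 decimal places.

Posterior probability ≈ 0.2434

Prior odds = 4/22 = 0.18182. In log-odds, ln(0.18182) = -1.7047.
Add log likelihood ratio: ln(1.7692) = 0.57054.
Posterior log-odds = -1.1342, so posterior odds = exp(-1.1342) = 0.32168. Converting, P(H|E) = 0.32168/1.3217 = 0.2434.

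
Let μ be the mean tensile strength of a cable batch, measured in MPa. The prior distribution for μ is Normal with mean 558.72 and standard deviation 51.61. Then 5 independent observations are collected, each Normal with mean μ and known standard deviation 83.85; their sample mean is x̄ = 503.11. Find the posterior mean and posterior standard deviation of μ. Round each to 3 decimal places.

Prior precision 1/τ₀² = 1/51.61² = 0.00037543; data precision n/σ² = 5/83.85² = 0.00071115.
Posterior precision = 0.00037543 + 0.00071115 = 0.00108659, giving posterior SD = 1/√0.00108659 = 30.337.
Posterior mean = (0.00037543·558.72 + 0.00071115·503.11) / 0.00108659 = 522.324.

Posterior mean ≈ 522.324; posterior SD ≈ 30.337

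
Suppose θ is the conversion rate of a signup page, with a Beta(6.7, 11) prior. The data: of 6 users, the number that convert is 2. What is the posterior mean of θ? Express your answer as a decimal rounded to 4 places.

Posterior mean ≈ 0.3671

Observing 2 successes and 4 failures updates Beta(6.7, 11) by adding the success and failure counts to the two shape parameters: α = 6.7+2 = 8.7, β = 11+4 = 15.
Posterior mean = α/(α+β) = 8.7/23.7 = 0.3671.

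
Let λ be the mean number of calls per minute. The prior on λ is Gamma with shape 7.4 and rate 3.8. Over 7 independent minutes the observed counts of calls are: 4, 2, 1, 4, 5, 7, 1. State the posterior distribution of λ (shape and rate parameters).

Total count ∑xᵢ = 24 over n = 7 minutes.
Gamma is conjugate to the Poisson likelihood: posterior is Gamma(shape = 7.4+24 = 31.4, rate = 3.8+7 = 10.8).

Posterior: Gamma(shape=31.4, rate=10.8)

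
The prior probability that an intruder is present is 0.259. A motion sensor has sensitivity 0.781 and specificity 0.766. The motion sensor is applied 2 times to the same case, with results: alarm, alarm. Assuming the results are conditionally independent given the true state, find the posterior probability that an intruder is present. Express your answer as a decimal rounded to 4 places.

Posterior P(H) ≈ 0.7957

Let H be the event that an intruder is present; start with P(H) = 0.259. P('alarm'|H) = 0.781, P('alarm'|¬H) = 0.234.
Update on result 1 ('alarm'): P(H) ← 0.781·0.2590 / (0.781·0.2590 + 0.234·0.7410) = 0.20228/0.37567 = 0.5384.
Update on result 2 ('alarm'): P(H) ← 0.781·0.5384 / (0.781·0.5384 + 0.234·0.4616) = 0.42053/0.52853 = 0.7957.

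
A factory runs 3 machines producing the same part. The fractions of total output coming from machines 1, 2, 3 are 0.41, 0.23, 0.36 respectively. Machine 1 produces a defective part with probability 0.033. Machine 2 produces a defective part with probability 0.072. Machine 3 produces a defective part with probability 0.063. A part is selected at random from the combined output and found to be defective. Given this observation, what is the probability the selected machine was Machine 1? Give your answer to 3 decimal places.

Posterior probability ≈ 0.256

P(defective|M1) = 0.033; P(defective|M2) = 0.072; P(defective|M3) = 0.063.
Prior × likelihood for each source: 0.41·0.033=0.01353, 0.23·0.072=0.01656, 0.36·0.063=0.02268. Summing gives P(defective) = 0.052770.
P(Machine 1 | defective) = 0.01353 / 0.052770 = 0.256.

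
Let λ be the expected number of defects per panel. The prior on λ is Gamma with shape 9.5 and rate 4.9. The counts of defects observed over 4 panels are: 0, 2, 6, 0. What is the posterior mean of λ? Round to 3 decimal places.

Total count ∑xᵢ = 8 over n = 4 panels.
Gamma is conjugate to the Poisson likelihood: posterior is Gamma(shape = 9.5+8 = 17.5, rate = 4.9+4 = 8.9).
Posterior mean = shape/rate = 17.5/8.9 = 1.966.

Posterior mean ≈ 1.966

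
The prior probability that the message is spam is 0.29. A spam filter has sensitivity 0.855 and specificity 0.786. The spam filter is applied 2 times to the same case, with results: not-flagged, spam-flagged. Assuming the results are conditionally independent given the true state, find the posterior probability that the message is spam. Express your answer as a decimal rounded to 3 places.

With H the event that the message is spam, the joint likelihood of the observed sequence is P(data|H) = 0.145·0.855 = 0.12397 and P(data|¬H) = 0.786·0.214 = 0.16820.
Bayes: P(H|data) = 0.29·0.12397 / (0.29·0.12397 + 0.71·0.16820) = 0.035953/0.15538 = 0.2314.

Posterior P(H) ≈ 0.231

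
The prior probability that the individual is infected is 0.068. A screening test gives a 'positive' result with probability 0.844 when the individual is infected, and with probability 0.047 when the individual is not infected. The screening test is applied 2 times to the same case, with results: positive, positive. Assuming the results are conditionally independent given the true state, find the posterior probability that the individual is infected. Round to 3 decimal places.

With H the event that the individual is infected, the joint likelihood of the observed sequence is P(data|H) = 0.844·0.844 = 0.71234 and P(data|¬H) = 0.047·0.047 = 0.0022090.
Bayes: P(H|data) = 0.068·0.71234 / (0.068·0.71234 + 0.932·0.0022090) = 0.048439/0.050498 = 0.9592.

Posterior P(H) ≈ 0.959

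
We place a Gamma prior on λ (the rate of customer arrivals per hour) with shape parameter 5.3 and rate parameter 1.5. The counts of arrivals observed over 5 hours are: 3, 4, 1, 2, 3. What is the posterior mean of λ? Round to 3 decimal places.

The Poisson likelihood adds the total count to the shape and the number of exposure periods to the rate. Here ∑xᵢ = 13 and n = 5, so shape 5.3→18.3 and rate 1.5→6.5.
Posterior mean = shape/rate = 18.3/6.5 = 2.815.

Posterior mean ≈ 2.815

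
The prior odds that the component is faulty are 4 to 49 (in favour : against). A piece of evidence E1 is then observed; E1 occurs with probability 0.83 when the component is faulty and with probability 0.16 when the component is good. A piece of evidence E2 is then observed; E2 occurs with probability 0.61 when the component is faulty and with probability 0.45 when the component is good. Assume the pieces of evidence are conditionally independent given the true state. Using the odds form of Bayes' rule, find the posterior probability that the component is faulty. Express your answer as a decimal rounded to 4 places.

Posterior probability ≈ 0.3647

Prior odds = 4/49 = 0.081633.
Likelihood ratio for E1 = 0.83/0.16 = 5.1875.
Likelihood ratio for E2 = 0.61/0.45 = 1.3556.
Posterior odds = prior odds × LR₁ × LR₂ = 0.57404.
Posterior probability = odds/(1+odds) = 0.57404/1.5740 = 0.3647.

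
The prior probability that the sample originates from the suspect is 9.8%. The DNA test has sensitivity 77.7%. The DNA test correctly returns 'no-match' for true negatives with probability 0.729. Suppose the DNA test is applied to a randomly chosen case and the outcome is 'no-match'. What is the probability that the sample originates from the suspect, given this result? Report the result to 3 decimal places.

Let H be the event that the sample originates from the suspect. P(H) = 0.098, so P(¬H) = 0.902. With E the 'no-match' result, P(E|H) = 0.223 and P(E|¬H) = 0.729.
P(E) = 0.223·0.098 + 0.729·0.902 = 0.021854 + 0.65756 = 0.67941.
By Bayes' theorem, P(H|E) = 0.021854 / 0.67941 = 0.032.

P(H | E) ≈ 0.032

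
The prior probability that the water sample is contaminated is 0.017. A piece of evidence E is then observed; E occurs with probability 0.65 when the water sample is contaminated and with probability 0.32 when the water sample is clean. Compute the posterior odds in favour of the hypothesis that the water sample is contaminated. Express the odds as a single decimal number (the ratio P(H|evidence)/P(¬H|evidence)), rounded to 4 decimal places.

Prior odds = 0.017/(1−0.017) = 0.017294. In log-odds, ln(0.017294) = -4.0574.
Add log likelihood ratio: ln(2.0312) = 0.70865.
Posterior log-odds = -3.3487, so posterior odds = exp(-3.3487) = 0.035128.

Posterior odds ≈ 0.0351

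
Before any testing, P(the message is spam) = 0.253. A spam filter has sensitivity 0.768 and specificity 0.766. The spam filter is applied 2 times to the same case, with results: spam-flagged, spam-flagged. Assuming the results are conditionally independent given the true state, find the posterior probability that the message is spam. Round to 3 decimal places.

Posterior P(H) ≈ 0.785

Let H be the event that the message is spam; start with P(H) = 0.253. P('spam-flagged'|H) = 0.768, P('spam-flagged'|¬H) = 0.234.
Update on result 1 ('spam-flagged'): P(H) ← 0.768·0.2530 / (0.768·0.2530 + 0.234·0.7470) = 0.19430/0.36910 = 0.5264.
Update on result 2 ('spam-flagged'): P(H) ← 0.768·0.5264 / (0.768·0.5264 + 0.234·0.4736) = 0.40429/0.51511 = 0.7849.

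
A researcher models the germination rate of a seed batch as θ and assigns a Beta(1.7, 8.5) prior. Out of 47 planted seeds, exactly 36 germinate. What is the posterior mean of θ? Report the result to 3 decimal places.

Posterior mean ≈ 0.659

The binomial likelihood is conjugate to the Beta prior: with 36 successes and 11 failures, the posterior is Beta(1.7+36, 8.5+11) = Beta(37.7, 19.5).
Posterior mean = α/(α+β) = 37.7/57.2 = 0.659.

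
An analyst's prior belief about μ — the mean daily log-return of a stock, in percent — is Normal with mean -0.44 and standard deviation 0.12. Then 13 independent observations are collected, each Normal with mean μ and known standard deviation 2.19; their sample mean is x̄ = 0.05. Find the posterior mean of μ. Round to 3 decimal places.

With known σ, the Normal prior is conjugate. Weight on the data is w = (n/σ²)/(n/σ² + 1/τ₀²) = 2.71054/(2.71054+69.4444) = 0.037565.
Posterior mean = w·x̄ + (1−w)·μ₀ = 0.037565·0.05 + 0.96243·-0.44 = -0.422.

Posterior mean ≈ -0.422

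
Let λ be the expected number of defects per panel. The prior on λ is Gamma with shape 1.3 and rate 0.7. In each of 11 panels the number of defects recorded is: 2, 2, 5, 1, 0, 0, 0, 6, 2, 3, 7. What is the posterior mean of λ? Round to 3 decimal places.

Posterior mean ≈ 2.504

The Poisson likelihood adds the total count to the shape and the number of exposure periods to the rate. Here ∑xᵢ = 28 and n = 11, so shape 1.3→29.3 and rate 0.7→11.7.
E[λ | data] = 29.3/11.7 = 2.504.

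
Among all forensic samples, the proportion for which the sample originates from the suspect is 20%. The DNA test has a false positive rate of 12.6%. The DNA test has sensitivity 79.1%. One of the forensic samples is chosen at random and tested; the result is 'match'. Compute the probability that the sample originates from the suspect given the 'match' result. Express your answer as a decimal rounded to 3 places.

Let H be the event that the sample originates from the suspect. P(H) = 0.2, so P(¬H) = 0.8. With E the 'match' result, P(E|H) = 0.791 and P(E|¬H) = 0.126.
P(E) = 0.791·0.2 + 0.126·0.8 = 0.15820 + 0.10080 = 0.25900.
By Bayes' theorem, P(H|E) = 0.15820 / 0.25900 = 0.611.

P(H | E) ≈ 0.611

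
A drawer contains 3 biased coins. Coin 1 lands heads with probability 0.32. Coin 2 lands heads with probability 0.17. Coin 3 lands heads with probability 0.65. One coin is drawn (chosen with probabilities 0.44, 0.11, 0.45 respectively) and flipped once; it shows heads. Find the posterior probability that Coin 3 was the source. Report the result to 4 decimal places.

Tabulate prior·likelihood by source: [1] prior 0.44, lik 0.32, product 0.1408; [2] prior 0.11, lik 0.17, product 0.01870; [3] prior 0.45, lik 0.65, product 0.2925.
Normalizing constant = 0.45200; the posterior for Coin 3 is its product over the sum, 0.2925/0.45200 = 0.6471.

Posterior probability ≈ 0.6471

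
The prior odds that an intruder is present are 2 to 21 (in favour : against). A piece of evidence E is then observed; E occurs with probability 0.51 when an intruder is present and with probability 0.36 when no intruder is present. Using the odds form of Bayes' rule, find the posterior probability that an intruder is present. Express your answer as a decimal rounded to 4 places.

Posterior probability ≈ 0.1189

Prior odds = 2/21 = 0.095238. In log-odds, ln(0.095238) = -2.3514.
Add log likelihood ratio: ln(1.4167) = 0.34831.
Posterior log-odds = -2.0031, so posterior odds = exp(-2.0031) = 0.13492. Converting, P(H|E) = 0.13492/1.1349 = 0.1189.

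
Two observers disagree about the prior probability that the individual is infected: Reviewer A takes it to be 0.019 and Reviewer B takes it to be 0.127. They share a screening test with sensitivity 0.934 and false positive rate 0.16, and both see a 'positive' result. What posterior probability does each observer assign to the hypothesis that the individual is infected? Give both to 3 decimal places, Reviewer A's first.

Reviewer A: 0.102; Reviewer B: 0.459

P('+'|H) = 0.934, P('+'|¬H) = 0.16.
Reviewer A: numerator 0.934·0.019 = 0.017746; evidence = 0.017746+0.16·0.981 = 0.17471; posterior = 0.102.
Reviewer B: numerator 0.934·0.127 = 0.11862; evidence = 0.11862+0.16·0.873 = 0.25830; posterior = 0.459.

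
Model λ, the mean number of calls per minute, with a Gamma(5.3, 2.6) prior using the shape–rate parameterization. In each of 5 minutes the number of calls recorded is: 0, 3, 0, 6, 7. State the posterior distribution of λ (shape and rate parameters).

Posterior: Gamma(shape=21.3, rate=7.6)

Total count ∑xᵢ = 16 over n = 5 minutes.
Gamma is conjugate to the Poisson likelihood: posterior is Gamma(shape = 5.3+16 = 21.3, rate = 2.6+5 = 7.6).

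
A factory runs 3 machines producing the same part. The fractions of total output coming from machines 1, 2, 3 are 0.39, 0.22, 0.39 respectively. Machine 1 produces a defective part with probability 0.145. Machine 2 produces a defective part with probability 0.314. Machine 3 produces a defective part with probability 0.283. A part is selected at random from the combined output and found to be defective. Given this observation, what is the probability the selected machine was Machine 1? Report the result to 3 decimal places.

Posterior probability ≈ 0.240

P(defective|M1) = 0.145; P(defective|M2) = 0.314; P(defective|M3) = 0.283.
Prior × likelihood for each source: 0.39·0.145=0.05655, 0.22·0.314=0.06908, 0.39·0.283=0.1104. Summing gives P(defective) = 0.23600.
P(Machine 1 | defective) = 0.05655 / 0.23600 = 0.240.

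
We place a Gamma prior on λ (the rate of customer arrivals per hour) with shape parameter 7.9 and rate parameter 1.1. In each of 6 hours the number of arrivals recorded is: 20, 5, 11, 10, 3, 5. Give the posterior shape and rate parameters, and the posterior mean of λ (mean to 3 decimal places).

Posterior: Gamma(shape=61.9, rate=7.1); mean ≈ 8.718

Total count ∑xᵢ = 54 over n = 6 hours.
Gamma is conjugate to the Poisson likelihood: posterior is Gamma(shape = 7.9+54 = 61.9, rate = 1.1+6 = 7.1).
E[λ | data] = 61.9/7.1 = 8.718.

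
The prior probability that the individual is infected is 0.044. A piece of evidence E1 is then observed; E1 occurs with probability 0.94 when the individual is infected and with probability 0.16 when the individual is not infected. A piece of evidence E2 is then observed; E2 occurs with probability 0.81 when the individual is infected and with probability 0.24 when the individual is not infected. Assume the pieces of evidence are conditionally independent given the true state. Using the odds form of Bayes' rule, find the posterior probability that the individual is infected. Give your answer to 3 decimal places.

Posterior probability ≈ 0.477

Prior odds = 0.044/(1−0.044) = 0.046025.
Likelihood ratio for E1 = 0.94/0.16 = 5.8750.
Likelihood ratio for E2 = 0.81/0.24 = 3.3750.
Posterior odds = prior odds × LR₁ × LR₂ = 0.91259.
Posterior probability = odds/(1+odds) = 0.91259/1.9126 = 0.477.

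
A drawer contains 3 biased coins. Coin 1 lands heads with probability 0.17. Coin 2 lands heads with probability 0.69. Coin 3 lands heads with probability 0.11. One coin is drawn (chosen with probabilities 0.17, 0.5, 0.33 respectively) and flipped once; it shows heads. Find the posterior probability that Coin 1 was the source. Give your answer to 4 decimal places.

Tabulate prior·likelihood by source: [1] prior 0.17, lik 0.17, product 0.02890; [2] prior 0.5, lik 0.69, product 0.3450; [3] prior 0.33, lik 0.11, product 0.03630.
Normalizing constant = 0.41020; the posterior for Coin 1 is its product over the sum, 0.02890/0.41020 = 0.0705.

Posterior probability ≈ 0.0705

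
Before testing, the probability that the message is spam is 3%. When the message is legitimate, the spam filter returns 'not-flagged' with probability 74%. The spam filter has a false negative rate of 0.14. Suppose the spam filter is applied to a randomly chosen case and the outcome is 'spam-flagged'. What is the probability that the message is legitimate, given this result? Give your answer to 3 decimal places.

Write H for 'the message is spam'. Prior odds H:¬H = 0.03/0.97 = 0.030928. For the 'spam-flagged' outcome, the likelihood ratio is 0.86/0.26 = 3.3077.
Posterior odds = 0.030928 × 3.3077 = 0.10230, so P(H|E) = 0.10230/(1+0.10230) = 0.093. Then P(¬H|E) = 1 − 0.093 = 0.907.

P(¬H | E) ≈ 0.907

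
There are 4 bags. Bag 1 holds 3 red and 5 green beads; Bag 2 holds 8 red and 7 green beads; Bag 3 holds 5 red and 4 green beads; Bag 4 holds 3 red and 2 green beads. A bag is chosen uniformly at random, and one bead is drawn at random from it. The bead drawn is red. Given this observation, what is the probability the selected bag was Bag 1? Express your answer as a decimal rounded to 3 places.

P(red|Bag 1) = 0.375; P(red|Bag 2) = 0.5333; P(red|Bag 3) = 0.5556; P(red|Bag 4) = 0.6.
Prior × likelihood for each source: 0.25·0.375=0.09375, 0.25·0.5333=0.1333, 0.25·0.5556=0.1389, 0.25·0.6=0.1500. Summing gives P(red) = 0.51597.
P(Bag 1 | red) = 0.09375 / 0.51597 = 0.182.

Posterior probability ≈ 0.182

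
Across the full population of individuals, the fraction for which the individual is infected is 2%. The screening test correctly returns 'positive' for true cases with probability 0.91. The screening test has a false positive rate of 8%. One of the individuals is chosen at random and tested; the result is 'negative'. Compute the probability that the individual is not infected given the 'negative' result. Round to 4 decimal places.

Let H be the event that the individual is infected. P(H) = 0.02, so P(¬H) = 0.98. With E the 'negative' result, P(E|H) = 0.09 and P(E|¬H) = 0.92.
P(E) = 0.09·0.02 + 0.92·0.98 = 0.0018000 + 0.90160 = 0.90340.
By Bayes' theorem, P(H|E) = 0.0018000 / 0.90340 = 0.0020. Hence P(¬H|E) = 1 − 0.0020 = 0.9980.

P(¬H | E) ≈ 0.9980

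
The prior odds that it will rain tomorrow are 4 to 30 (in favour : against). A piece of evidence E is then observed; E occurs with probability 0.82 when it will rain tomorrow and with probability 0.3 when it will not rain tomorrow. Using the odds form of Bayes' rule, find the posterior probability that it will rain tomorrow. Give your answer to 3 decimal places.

Posterior probability ≈ 0.267

Prior odds = 4/30 = 0.13333.
Likelihood ratio for E = 0.82/0.3 = 2.7333.
Posterior odds = prior odds × LR = 0.36444.
Posterior probability = odds/(1+odds) = 0.36444/1.3644 = 0.267.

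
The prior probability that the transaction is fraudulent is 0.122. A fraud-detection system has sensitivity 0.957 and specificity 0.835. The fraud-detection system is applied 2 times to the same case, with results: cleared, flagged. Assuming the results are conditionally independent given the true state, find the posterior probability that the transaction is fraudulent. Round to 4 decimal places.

Let H be the event that the transaction is fraudulent; start with P(H) = 0.122. P('flagged'|H) = 0.957, P('flagged'|¬H) = 0.165.
Update on result 1 ('cleared'): P(H) ← 0.043·0.1220 / (0.043·0.1220 + 0.835·0.8780) = 0.0052460/0.73838 = 0.0071.
Update on result 2 ('flagged'): P(H) ← 0.957·0.0071 / (0.957·0.0071 + 0.165·0.9929) = 0.0067993/0.17063 = 0.0398.

Posterior P(H) ≈ 0.0398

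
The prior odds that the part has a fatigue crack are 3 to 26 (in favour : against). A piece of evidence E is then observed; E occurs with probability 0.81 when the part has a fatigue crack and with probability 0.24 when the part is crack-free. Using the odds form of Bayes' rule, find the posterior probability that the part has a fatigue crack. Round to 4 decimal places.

Posterior probability ≈ 0.2803

Prior odds = 3/26 = 0.11538. In log-odds, ln(0.11538) = -2.1595.
Add log likelihood ratio: ln(3.3750) = 1.2164.
Posterior log-odds = -0.94309, so posterior odds = exp(-0.94309) = 0.38942. Converting, P(H|E) = 0.38942/1.3894 = 0.2803.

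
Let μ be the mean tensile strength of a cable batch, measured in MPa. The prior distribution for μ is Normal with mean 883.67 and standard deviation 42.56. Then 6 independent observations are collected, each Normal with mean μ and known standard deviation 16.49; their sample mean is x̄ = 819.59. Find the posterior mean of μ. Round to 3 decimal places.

Posterior mean ≈ 821.154

Prior precision 1/τ₀² = 1/42.56² = 0.00055207; data precision n/σ² = 6/16.49² = 0.0220653.
Posterior precision = 0.00055207 + 0.0220653 = 0.0226174.
Posterior mean = (0.00055207·883.67 + 0.0220653·819.59) / 0.0226174 = 821.154.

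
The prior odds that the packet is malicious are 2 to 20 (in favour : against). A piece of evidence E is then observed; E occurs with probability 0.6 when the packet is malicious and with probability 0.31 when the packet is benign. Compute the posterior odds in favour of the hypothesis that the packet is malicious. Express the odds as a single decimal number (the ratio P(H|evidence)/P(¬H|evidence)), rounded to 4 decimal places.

Prior odds = 2/20 = 0.10000.
Likelihood ratio for E = 0.6/0.31 = 1.9355.
Posterior odds = prior odds × LR = 0.19355.

Posterior odds ≈ 0.1935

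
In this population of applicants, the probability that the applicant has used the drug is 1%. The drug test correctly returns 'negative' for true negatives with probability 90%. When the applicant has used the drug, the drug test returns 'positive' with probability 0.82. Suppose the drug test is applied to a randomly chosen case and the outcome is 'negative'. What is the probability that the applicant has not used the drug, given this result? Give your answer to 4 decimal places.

Let H be the event that the applicant has used the drug. P(H) = 0.01, so P(¬H) = 0.99. With E the 'negative' result, P(E|H) = 0.18 and P(E|¬H) = 0.9.
P(E) = 0.18·0.01 + 0.9·0.99 = 0.0018000 + 0.89100 = 0.89280.
By Bayes' theorem, P(H|E) = 0.0018000 / 0.89280 = 0.0020. Hence P(¬H|E) = 1 − 0.0020 = 0.9980.

P(¬H | E) ≈ 0.9980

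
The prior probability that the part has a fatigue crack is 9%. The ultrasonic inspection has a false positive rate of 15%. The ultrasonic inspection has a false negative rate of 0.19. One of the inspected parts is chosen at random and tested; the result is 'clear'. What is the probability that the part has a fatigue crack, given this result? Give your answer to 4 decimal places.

Write H for 'the part has a fatigue crack'. Prior odds H:¬H = 0.09/0.91 = 0.098901. For the 'clear' outcome, the likelihood ratio is 0.19/0.85 = 0.22353.
Posterior odds = 0.098901 × 0.22353 = 0.022107, so P(H|E) = 0.022107/(1+0.022107) = 0.0216.

P(H | E) ≈ 0.0216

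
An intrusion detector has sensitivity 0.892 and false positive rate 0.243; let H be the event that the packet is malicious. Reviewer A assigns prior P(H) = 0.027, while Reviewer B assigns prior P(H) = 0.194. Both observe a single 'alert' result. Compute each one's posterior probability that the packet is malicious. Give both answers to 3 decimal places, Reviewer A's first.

P('+'|H) = 0.892, P('+'|¬H) = 0.243.
Reviewer A: numerator 0.892·0.027 = 0.024084; evidence = 0.024084+0.243·0.973 = 0.26052; posterior = 0.092.
Reviewer B: numerator 0.892·0.194 = 0.17305; evidence = 0.17305+0.243·0.806 = 0.36891; posterior = 0.469.

Reviewer A: 0.092; Reviewer B: 0.469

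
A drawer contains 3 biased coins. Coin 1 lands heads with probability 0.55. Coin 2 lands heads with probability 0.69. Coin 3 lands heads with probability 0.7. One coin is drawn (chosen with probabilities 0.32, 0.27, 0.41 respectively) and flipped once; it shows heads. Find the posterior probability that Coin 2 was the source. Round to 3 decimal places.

Tabulate prior·likelihood by source: [1] prior 0.32, lik 0.55, product 0.1760; [2] prior 0.27, lik 0.69, product 0.1863; [3] prior 0.41, lik 0.7, product 0.2870.
Normalizing constant = 0.64930; the posterior for Coin 2 is its product over the sum, 0.1863/0.64930 = 0.287.

Posterior probability ≈ 0.287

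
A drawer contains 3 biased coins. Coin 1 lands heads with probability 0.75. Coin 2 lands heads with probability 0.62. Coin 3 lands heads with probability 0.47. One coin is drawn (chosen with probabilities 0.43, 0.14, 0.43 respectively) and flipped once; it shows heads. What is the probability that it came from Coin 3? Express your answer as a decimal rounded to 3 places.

P(heads|C1) = 0.75; P(heads|C2) = 0.62; P(heads|C3) = 0.47.
Prior × likelihood for each source: 0.43·0.75=0.3225, 0.14·0.62=0.08680, 0.43·0.47=0.2021. Summing gives P(heads) = 0.61140.
P(Coin 3 | heads) = 0.2021 / 0.61140 = 0.331.

Posterior probability ≈ 0.331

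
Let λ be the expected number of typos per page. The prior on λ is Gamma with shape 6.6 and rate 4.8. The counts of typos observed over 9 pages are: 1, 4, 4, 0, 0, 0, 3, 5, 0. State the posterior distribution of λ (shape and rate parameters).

Posterior: Gamma(shape=23.6, rate=13.8)

The Poisson likelihood adds the total count to the shape and the number of exposure periods to the rate. Here ∑xᵢ = 17 and n = 9, so shape 6.6→23.6 and rate 4.8→13.8.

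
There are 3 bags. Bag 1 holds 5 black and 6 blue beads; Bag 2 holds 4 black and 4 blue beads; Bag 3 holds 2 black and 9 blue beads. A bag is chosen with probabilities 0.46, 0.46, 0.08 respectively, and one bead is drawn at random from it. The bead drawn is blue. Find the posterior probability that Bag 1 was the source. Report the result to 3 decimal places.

Posterior probability ≈ 0.459

P(blue|Bag 1) = 0.5455; P(blue|Bag 2) = 0.5; P(blue|Bag 3) = 0.8182.
Prior × likelihood for each source: 0.46·0.5455=0.2509, 0.46·0.5=0.2300, 0.08·0.8182=0.06545. Summing gives P(blue) = 0.54636.
P(Bag 1 | blue) = 0.2509 / 0.54636 = 0.459.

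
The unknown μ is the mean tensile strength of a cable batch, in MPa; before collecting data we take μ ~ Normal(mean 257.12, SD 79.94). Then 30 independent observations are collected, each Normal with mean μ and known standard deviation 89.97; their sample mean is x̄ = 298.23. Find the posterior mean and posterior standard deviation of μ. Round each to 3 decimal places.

Prior precision 1/τ₀² = 1/79.94² = 0.00015648; data precision n/σ² = 30/89.97² = 0.00370617.
Posterior precision = 0.00015648 + 0.00370617 = 0.00386266, giving posterior SD = 1/√0.00386266 = 16.090.
Posterior mean = (0.00015648·257.12 + 0.00370617·298.23) / 0.00386266 = 296.565.

Posterior mean ≈ 296.565; posterior SD ≈ 16.090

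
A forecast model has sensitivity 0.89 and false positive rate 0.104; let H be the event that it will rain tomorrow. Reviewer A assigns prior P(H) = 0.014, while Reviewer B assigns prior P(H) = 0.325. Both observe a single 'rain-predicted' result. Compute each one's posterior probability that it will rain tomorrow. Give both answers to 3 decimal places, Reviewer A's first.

P('+'|H) = 0.89, P('+'|¬H) = 0.104.
Reviewer A: numerator 0.89·0.014 = 0.012460; evidence = 0.012460+0.104·0.986 = 0.11500; posterior = 0.108.
Reviewer B: numerator 0.89·0.325 = 0.28925; evidence = 0.28925+0.104·0.675 = 0.35945; posterior = 0.805.

Reviewer A: 0.108; Reviewer B: 0.805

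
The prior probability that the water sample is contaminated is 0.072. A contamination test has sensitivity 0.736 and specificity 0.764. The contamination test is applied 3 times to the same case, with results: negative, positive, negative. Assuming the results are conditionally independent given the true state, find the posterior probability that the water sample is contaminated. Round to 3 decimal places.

Let H be the event that the water sample is contaminated; start with P(H) = 0.072. P('positive'|H) = 0.736, P('positive'|¬H) = 0.236.
Update on result 1 ('negative'): P(H) ← 0.264·0.0720 / (0.264·0.0720 + 0.764·0.9280) = 0.019008/0.72800 = 0.0261.
Update on result 2 ('positive'): P(H) ← 0.736·0.0261 / (0.736·0.0261 + 0.236·0.9739) = 0.019217/0.24905 = 0.0772.
Update on result 3 ('negative'): P(H) ← 0.264·0.0772 / (0.264·0.0772 + 0.764·0.9228) = 0.020370/0.72542 = 0.0281.

Posterior P(H) ≈ 0.028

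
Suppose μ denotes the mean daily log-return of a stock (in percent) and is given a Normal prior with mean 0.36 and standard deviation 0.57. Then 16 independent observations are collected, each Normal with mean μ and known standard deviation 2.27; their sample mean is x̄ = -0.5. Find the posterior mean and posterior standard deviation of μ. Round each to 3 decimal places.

Posterior mean ≈ -0.072; posterior SD ≈ 0.402

Prior precision 1/τ₀² = 1/0.57² = 3.07787; data precision n/σ² = 16/2.27² = 3.10505.
Posterior precision = 3.07787 + 3.10505 = 6.18292, giving posterior SD = 1/√6.18292 = 0.402.
Posterior mean = (3.07787·0.36 + 3.10505·-0.5) / 6.18292 = -0.072.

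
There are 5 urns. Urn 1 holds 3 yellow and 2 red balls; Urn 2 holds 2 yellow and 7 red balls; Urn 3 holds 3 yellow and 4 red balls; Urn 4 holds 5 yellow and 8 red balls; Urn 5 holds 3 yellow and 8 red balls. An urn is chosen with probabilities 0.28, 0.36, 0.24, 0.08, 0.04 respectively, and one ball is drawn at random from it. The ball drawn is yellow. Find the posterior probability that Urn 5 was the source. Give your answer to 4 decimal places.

Tabulate prior·likelihood by source: [1] prior 0.28, lik 0.6, product 0.1680; [2] prior 0.36, lik 0.2222, product 0.08000; [3] prior 0.24, lik 0.4286, product 0.1029; [4] prior 0.08, lik 0.3846, product 0.03077; [5] prior 0.04, lik 0.2727, product 0.01091.
Normalizing constant = 0.39254; the posterior for Urn 5 is its product over the sum, 0.01091/0.39254 = 0.0278.

Posterior probability ≈ 0.0278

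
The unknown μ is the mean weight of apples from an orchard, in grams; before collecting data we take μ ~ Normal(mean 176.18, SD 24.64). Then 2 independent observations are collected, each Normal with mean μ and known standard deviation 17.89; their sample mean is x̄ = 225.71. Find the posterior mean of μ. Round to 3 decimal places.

Posterior mean ≈ 215.378

Prior precision 1/τ₀² = 1/24.64² = 0.00164709; data precision n/σ² = 2/17.89² = 0.00624898.
Posterior precision = 0.00164709 + 0.00624898 = 0.00789608.
Posterior mean = (0.00164709·176.18 + 0.00624898·225.71) / 0.00789608 = 215.378.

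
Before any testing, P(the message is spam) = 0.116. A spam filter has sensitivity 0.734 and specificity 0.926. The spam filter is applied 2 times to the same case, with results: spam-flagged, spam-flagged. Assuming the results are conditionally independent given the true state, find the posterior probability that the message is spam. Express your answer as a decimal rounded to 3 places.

With H the event that the message is spam, the joint likelihood of the observed sequence is P(data|H) = 0.734·0.734 = 0.53876 and P(data|¬H) = 0.074·0.074 = 0.0054760.
Bayes: P(H|data) = 0.116·0.53876 / (0.116·0.53876 + 0.884·0.0054760) = 0.062496/0.067336 = 0.9281.

Posterior P(H) ≈ 0.928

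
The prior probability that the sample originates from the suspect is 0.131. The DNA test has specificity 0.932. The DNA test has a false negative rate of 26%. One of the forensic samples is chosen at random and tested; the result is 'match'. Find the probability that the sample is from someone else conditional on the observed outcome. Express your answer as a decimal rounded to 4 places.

P(¬H | E) ≈ 0.3787

Let H be the event that the sample originates from the suspect. P(H) = 0.131, so P(¬H) = 0.869. With E the 'match' result, P(E|H) = 0.74 and P(E|¬H) = 0.068.
P(E) = 0.74·0.131 + 0.068·0.869 = 0.096940 + 0.059092 = 0.15603.
By Bayes' theorem, P(H|E) = 0.096940 / 0.15603 = 0.6213. Hence P(¬H|E) = 1 − 0.6213 = 0.3787.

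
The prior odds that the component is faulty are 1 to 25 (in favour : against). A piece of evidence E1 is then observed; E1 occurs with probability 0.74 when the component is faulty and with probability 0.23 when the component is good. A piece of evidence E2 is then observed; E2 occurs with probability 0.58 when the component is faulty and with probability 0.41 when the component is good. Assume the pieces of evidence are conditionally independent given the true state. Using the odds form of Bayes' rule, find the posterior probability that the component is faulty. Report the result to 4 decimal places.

Posterior probability ≈ 0.1540

Prior odds = 1/25 = 0.040000.
Likelihood ratio for E1 = 0.74/0.23 = 3.2174.
Likelihood ratio for E2 = 0.58/0.41 = 1.4146.
Posterior odds = prior odds × LR₁ × LR₂ = 0.18206.
Posterior probability = odds/(1+odds) = 0.18206/1.1821 = 0.1540.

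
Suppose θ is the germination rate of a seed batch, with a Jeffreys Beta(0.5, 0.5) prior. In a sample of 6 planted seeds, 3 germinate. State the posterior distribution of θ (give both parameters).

The binomial likelihood is conjugate to the Beta prior: with 3 successes and 3 failures, the posterior is Beta(0.5+3, 0.5+3) = Beta(3.5, 3.5).

Posterior: Beta(3.5, 3.5)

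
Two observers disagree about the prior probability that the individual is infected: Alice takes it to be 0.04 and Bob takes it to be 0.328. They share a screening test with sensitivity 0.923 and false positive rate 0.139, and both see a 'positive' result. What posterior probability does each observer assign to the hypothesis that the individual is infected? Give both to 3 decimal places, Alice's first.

The likelihood ratio for a 'positive' result is 0.923/0.139 = 6.6403.
Alice: prior odds 0.04/0.96 = 0.041667; posterior odds 0.27668; posterior probability 0.217.
Bob: prior odds 0.328/0.672 = 0.48810; posterior odds 3.2411; posterior probability 0.764.

Alice: 0.217; Bob: 0.764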